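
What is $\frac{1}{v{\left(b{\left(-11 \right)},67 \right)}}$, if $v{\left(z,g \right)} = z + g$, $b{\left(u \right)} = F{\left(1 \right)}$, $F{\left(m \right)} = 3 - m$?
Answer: $\frac{1}{69} \approx 0.014493$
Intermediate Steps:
$b{\left(u \right)} = 2$ ($b{\left(u \right)} = 3 - 1 = 2$)
$v{\left(z,g \right)} = g + z$
$\frac{1}{v{\left(b{\left(-11 \right)},67 \right)}} = \frac{1}{67 + 2} = \frac{1}{69}$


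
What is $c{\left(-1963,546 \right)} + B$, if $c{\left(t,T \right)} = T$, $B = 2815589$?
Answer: $2816135$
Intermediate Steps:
$c{\left(-1963,546 \right)} + B = 546 + 2815589 = 2816135$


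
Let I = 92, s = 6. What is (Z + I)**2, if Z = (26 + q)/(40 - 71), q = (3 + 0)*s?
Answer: 7884864/961 ≈ 8204.9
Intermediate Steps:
q = 18 (q = (3 + 0)*6 = 3*6 = 18)
Z = -44/31 (Z = (26 + 18)/(40 - 71) = 44/(-31) = 44*(-1/31) = -44/31 ≈ -1.4194)
(Z + I)**2 = (-44/31 + 92)**2 = (2808/31)**2 = 7884864/961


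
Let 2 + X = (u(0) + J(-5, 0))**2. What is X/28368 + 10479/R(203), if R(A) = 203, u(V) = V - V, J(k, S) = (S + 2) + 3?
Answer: 42467563/822672 ≈ 51.622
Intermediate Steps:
J(k, S) = 5 + S (J(k, S) = (2 + S) + 3 = 5 + S)
u(V) = 0
X = 23 (X = -2 + (0 + (5 + 0))**2 = -2 + (0 + 5)**2 = -2 + 5**2 = -2 + 25 = 23)
X/28368 + 10479/R(203) = 23/28368 + 10479/203 = 23*(1/28368) + 10479*(1/203) = 23/28368 + 1497/29 = 42467563/822672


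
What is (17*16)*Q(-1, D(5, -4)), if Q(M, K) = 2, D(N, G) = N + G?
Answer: 544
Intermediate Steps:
D(N, G) = G + N
(17*16)*Q(-1, D(5, -4)) = (17*16)*2 = 272*2 = 544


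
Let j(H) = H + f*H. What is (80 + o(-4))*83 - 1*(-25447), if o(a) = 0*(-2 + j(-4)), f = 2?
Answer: 32087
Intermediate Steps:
j(H) = 3*H (j(H) = H + 2*H = 3*H)
o(a) = 0 (o(a) = 0*(-2 + 3*(-4)) = 0*(-2 - 12) = 0*(-14) = 0)
(80 + o(-4))*83 - 1*(-25447) = (80 + 0)*83 - 1*(-25447) = 80*83 + 25447 = 6640 + 25447 = 32087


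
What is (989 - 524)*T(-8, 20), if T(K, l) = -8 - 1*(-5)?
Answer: -1395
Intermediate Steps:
T(K, l) = -3 (T(K, l) = -8 + 5 = -3)
(989 - 524)*T(-8, 20) = (989 - 524)*(-3) = 465*(-3) = -1395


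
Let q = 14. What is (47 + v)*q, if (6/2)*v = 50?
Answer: 2674/3 ≈ 891.33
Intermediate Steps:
v = 50/3 (v = (⅓)*50 = 50/3 ≈ 16.667)
(47 + v)*q = (47 + 50/3)*14 = (191/3)*14 = 2674/3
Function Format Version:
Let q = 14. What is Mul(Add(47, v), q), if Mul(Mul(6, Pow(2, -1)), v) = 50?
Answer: Rational(2674, 3) ≈ 891.33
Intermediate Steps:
v = Rational(50, 3) (v = Mul(Rational(1, 3), 50) = Rational(50, 3) ≈ 16.667)
Mul(Add(47, v), q) = Mul(Add(47, Rational(50, 3)), 14) = Mul(Rational(191, 3), 14) = Rational(2674, 3)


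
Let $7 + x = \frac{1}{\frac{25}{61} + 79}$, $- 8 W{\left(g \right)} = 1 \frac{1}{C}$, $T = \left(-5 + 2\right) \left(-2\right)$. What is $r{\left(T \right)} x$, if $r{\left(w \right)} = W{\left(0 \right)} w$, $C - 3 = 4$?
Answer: $\frac{101541}{135632} \approx 0.74865$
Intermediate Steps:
$C = 7$ ($C = 3 + 4 = 7$)
$T = 6$ ($T = \left(-3\right) \left(-2\right) = 6$)
$W{\left(g \right)} = - \frac{1}{56}$ ($W{\left(g \right)} = - \frac{1 \cdot \frac{1}{7}}{8} = \left(- \frac{1}{8}\right) \frac{1}{7} = - \frac{1}{56}$)
$r{\left(w \right)} = - \frac{w}{56}$
$x = - \frac{33847}{4844}$ ($x = -7 + \frac{1}{\frac{25}{61} + 79} = -7 + \frac{1}{\frac{4844}{61}} = -7 + \frac{61}{4844} = - \frac{33847}{4844} \approx -6.9874$)
$r{\left(T \right)} x = \left(- \frac{1}{56}\right) 6 \left(- \frac{33847}{4844}\right) = \left(- \frac{3}{28}\right) \left(- \frac{33847}{4844}\right) = \frac{101541}{135632}$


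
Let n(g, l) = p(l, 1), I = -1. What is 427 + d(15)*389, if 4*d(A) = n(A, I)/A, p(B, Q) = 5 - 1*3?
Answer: 13199/30 ≈ 439.97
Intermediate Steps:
p(B, Q) = 2 (p(B, Q) = 5 - 3 = 2)
n(g, l) = 2
d(A) = 1/(2*A) (d(A) = (2/A)/4 = 1/(2*A))
427 + d(15)*389 = 427 + ((½)/15)*389 = 427 + ((½)*(1/15))*389 = 427 + (1/30)*389 = 427 + 389/30 = 13199/30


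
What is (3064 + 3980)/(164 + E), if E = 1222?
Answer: 1174/231 ≈ 5.0823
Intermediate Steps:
(3064 + 3980)/(164 + E) = (3064 + 3980)/(164 + 1222) = 7044/1386 = 7044*(1/1386) = 1174/231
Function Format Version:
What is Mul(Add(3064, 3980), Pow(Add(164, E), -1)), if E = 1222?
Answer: Rational(1174, 231) ≈ 5.0823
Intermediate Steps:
Mul(Add(3064, 3980), Pow(Add(164, E), -1)) = Mul(Add(3064, 3980), Pow(Add(164, 1222), -1)) = Mul(7044, Pow(1386, -1)) = Mul(7044, Rational(1, 1386)) = Rational(1174, 231)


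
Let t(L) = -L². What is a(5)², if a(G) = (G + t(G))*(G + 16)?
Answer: 176400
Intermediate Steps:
a(G) = (16 + G)*(G - G²) (a(G) = (G - G²)*(G + 16) = (G - G²)*(16 + G) = (16 + G)*(G - G²))
a(5)² = (5*(16 - 1*5² - 15*5))² = (5*(16 - 1*25 - 75))² = (5*(16 - 25 - 75))² = (5*(-84))² = (-420)² = 176400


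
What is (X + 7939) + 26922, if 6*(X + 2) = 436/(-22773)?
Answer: 2381531803/68319 ≈ 34859.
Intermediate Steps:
X = -136856/68319 (X = -2 + (436/(-22773))/6 = -2 + (436*(-1/22773))/6 = -2 + (⅙)*(-436/22773) = -2 - 218/68319 = -136856/68319 ≈ -2.0032)
(X + 7939) + 26922 = (-136856/68319 + 7939) + 26922 = 542247685/68319 + 26922 = 2381531803/68319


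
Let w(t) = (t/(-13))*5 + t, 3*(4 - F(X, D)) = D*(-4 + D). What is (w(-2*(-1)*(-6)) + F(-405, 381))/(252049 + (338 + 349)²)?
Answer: -622471/9412234 ≈ -0.066134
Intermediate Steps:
F(X, D) = 4 - D*(-4 + D)/3
w(t) = 8*t/13 (w(t) = (t*(-1/13))*5 + t = -t/13*5 + t = -5*t/13 + t = 8*t/13)
(w(-2*(-1)*(-6)) + F(-405, 381))/(252049 + (338 + 349)²) = (8*(-2*(-1)*(-6))/13 + (4 - ⅓*381² + (4/3)*381))/(252049 + (338 + 349)²) = (8*(2*(-6))/13 + (4 - ⅓*145161 + 508))/(252049 + 687²) = ((8/13)*(-12) + (4 - 48387 + 508))/(252049 + 471969) = (-96/13 - 47875)/724018 = -622471/13*1/724018 = -622471/9412234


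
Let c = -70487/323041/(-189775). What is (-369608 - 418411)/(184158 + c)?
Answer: -48309588147709725/11289825669382937 ≈ -4.2790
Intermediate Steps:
c = 70487/61305105775 (c = -70487*1/323041*(-1/189775) = -70487/323041*(-1/189775) = 70487/61305105775 ≈ 1.1498e-6)
(-369608 - 418411)/(184158 + c) = (-369608 - 418411)/(184158 + 70487/61305105775) = -788019/11289825669382937/61305105775 = -788019*61305105775/11289825669382937 = -48309588147709725/11289825669382937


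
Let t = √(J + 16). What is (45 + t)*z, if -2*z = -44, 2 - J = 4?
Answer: 990 + 22*√14 ≈ 1072.3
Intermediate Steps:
J = -2 (J = 2 - 1*4 = 2 - 4 = -2)
z = 22 (z = -½*(-44) = 22)
t = √14 (t = √(-2 + 16) = √14 ≈ 3.7417)
(45 + t)*z = (45 + √14)*22 = 990 + 22*√14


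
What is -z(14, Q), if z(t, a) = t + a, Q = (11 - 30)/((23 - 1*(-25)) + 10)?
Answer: -793/58 ≈ -13.672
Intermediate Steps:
Q = -19/58 (Q = -19/((23 + 25) + 10) = -19/(48 + 10) = -19/58 ≈ -0.32759)
z(t, a) = a + t
-z(14, Q) = -(-19/58 + 14) = -1*793/58 = -793/58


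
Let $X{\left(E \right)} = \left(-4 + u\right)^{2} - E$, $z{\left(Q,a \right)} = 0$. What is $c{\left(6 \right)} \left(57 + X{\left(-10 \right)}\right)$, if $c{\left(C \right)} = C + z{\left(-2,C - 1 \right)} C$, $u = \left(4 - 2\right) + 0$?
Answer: $426$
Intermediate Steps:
$u = 2$ ($u = 2 + 0 = 2$)
$c{\left(C \right)} = C$ ($c{\left(C \right)} = C + 0 C = C + 0 = C$)
$X{\left(E \right)} = 4 - E$ ($X{\left(E \right)} = \left(-4 + 2\right)^{2} - E = \left(-2\right)^{2} - E = 4 - E$)
$c{\left(6 \right)} \left(57 + X{\left(-10 \right)}\right) = 6 \left(57 + \left(4 - -10\right)\right) = 6 \left(57 + \left(4 + 10\right)\right) = 6 \left(57 + 14\right) = 6 \cdot 71 = 426$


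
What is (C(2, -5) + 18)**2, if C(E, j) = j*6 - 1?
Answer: 169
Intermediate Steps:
C(E, j) = -1 + 6*j (C(E, j) = 6*j - 1 = -1 + 6*j)
(C(2, -5) + 18)**2 = ((-1 + 6*(-5)) + 18)**2 = ((-1 - 30) + 18)**2 = (-31 + 18)**2 = (-13)**2 = 169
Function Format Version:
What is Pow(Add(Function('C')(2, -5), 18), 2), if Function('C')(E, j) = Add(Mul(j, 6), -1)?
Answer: 169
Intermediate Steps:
Function('C')(E, j) = Add(-1, Mul(6, j)) (Function('C')(E, j) = Add(Mul(6, j), -1) = Add(-1, Mul(6, j)))
Pow(Add(Function('C')(2, -5), 18), 2) = Pow(Add(Add(-1, Mul(6, -5)), 18), 2) = Pow(Add(Add(-1, -30), 18), 2) = Pow(Add(-31, 18), 2) = Pow(-13, 2) = 169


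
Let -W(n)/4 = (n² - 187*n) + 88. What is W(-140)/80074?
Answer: -91736/40037 ≈ -2.2913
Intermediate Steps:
W(n) = -352 - 4*n² + 748*n (W(n) = -4*((n² - 187*n) + 88) = -4*(88 + n² - 187*n) = -352 - 4*n² + 748*n)
W(-140)/80074 = (-352 - 4*(-140)² + 748*(-140))/80074 = (-352 - 4*19600 - 104720)*(1/80074) = (-352 - 78400 - 104720)*(1/80074) = -183472*1/80074 = -91736/40037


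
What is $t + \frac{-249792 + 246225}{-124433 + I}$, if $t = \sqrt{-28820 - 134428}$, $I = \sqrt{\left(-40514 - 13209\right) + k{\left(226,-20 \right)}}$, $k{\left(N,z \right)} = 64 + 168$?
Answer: $\frac{443852511}{15483624980} + 4 i \sqrt{10203} + \frac{3567 i \sqrt{53491}}{15483624980} \approx 0.028666 + 404.04 i$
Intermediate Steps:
$k{\left(N,z \right)} = 232$
$I = i \sqrt{53491}$ ($I = \sqrt{\left(-40514 - 13209\right) + 232} = \sqrt{-53723 + 232} = \sqrt{-53491} = i \sqrt{53491} \approx 231.28 i$)
$t = 4 i \sqrt{10203}$ ($t = \sqrt{-28820 - 134428} = \sqrt{-163248} = 4 i \sqrt{10203} \approx 404.04 i$)
$t + \frac{-249792 + 246225}{-124433 + I} = 4 i \sqrt{10203} + \frac{-249792 + 246225}{-124433 + i \sqrt{53491}} = 4 i \sqrt{10203} - \frac{3567}{-124433 + i \sqrt{53491}} = - \frac{3567}{-124433 + i \sqrt{53491}} + 4 i \sqrt{10203}$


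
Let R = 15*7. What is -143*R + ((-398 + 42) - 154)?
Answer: -15525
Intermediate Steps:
R = 105
-143*R + ((-398 + 42) - 154) = -143*105 + ((-398 + 42) - 154) = -15015 + (-356 - 154) = -15015 - 510 = -15525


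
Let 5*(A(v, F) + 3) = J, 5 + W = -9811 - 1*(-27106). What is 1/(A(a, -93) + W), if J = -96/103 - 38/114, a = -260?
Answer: 1545/26708024 ≈ 5.7848e-5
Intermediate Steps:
J = -391/309 (J = -96*1/103 - 38*1/114 = -96/103 - ⅓ = -391/309 ≈ -1.2654)
W = 17290 (W = -5 + (-9811 - 1*(-27106)) = -5 + (-9811 + 27106) = -5 + 17295 = 17290)
A(v, F) = -5026/1545 (A(v, F) = -3 + (⅕)*(-391/309) = -3 - 391/1545 = -5026/1545)
1/(A(a, -93) + W) = 1/(-5026/1545 + 17290) = 1/(26708024/1545) = 1545/26708024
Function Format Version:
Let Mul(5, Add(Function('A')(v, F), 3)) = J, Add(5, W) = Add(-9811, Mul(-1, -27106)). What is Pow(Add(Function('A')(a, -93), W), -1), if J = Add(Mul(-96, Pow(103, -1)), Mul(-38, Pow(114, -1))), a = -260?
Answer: Rational(1545, 26708024) ≈ 5.7848e-5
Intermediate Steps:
J = Rational(-391, 309) (J = Add(Mul(-96, Rational(1, 103)), Mul(-38, Rational(1, 114))) = Add(Rational(-96, 103), Rational(-1, 3)) = Rational(-391, 309) ≈ -1.2654)
W = 17290 (W = Add(-5, Add(-9811, Mul(-1, -27106))) = Add(-5, Add(-9811, 27106)) = Add(-5, 17295) = 17290)
Function('A')(v, F) = Rational(-5026, 1545) (Function('A')(v, F) = Add(-3, Mul(Rational(1, 5), Rational(-391, 309))) = Add(-3, Rational(-391, 1545)) = Rational(-5026, 1545))
Pow(Add(Function('A')(a, -93), W), -1) = Pow(Add(Rational(-5026, 1545), 17290), -1) = Pow(Rational(26708024, 1545), -1) = Rational(1545, 26708024)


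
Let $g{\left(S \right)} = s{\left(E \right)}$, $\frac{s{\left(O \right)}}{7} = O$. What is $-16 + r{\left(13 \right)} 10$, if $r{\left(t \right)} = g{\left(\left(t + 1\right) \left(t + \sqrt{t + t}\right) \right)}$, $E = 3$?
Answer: $194$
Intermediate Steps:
$s{\left(O \right)} = 7 O$
$g{\left(S \right)} = 21$ ($g{\left(S \right)} = 7 \cdot 3 = 21$)
$r{\left(t \right)} = 21$
$-16 + r{\left(13 \right)} 10 = -16 + 21 \cdot 10 = -16 + 210 = 194$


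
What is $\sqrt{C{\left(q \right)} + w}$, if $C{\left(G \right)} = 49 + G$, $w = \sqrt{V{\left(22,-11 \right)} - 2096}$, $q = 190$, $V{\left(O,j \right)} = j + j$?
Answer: $\sqrt{239 + i \sqrt{2118}} \approx 15.53 + 1.4817 i$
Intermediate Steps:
$V{\left(O,j \right)} = 2 j$
$w = i \sqrt{2118}$ ($w = \sqrt{2 \left(-11\right) - 2096} = \sqrt{-22 - 2096} = \sqrt{-2118} = i \sqrt{2118} \approx 46.022 i$)
$\sqrt{C{\left(q \right)} + w} = \sqrt{\left(49 + 190\right) + i \sqrt{2118}} = \sqrt{239 + i \sqrt{2118}}$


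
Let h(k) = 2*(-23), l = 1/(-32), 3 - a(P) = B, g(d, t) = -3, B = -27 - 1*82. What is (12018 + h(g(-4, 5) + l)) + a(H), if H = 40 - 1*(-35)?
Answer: 12084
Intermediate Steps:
B = -109 (B = -27 - 82 = -109)
H = 75 (H = 40 + 35 = 75)
a(P) = 112 (a(P) = 3 - 1*(-109) = 3 + 109 = 112)
l = -1/32 ≈ -0.031250
h(k) = -46
(12018 + h(g(-4, 5) + l)) + a(H) = (12018 - 46) + 112 = 11972 + 112 = 12084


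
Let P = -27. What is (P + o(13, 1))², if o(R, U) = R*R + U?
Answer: 20449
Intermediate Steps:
o(R, U) = U + R² (o(R, U) = R² + U = U + R²)
(P + o(13, 1))² = (-27 + (1 + 13²))² = (-27 + (1 + 169))² = (-27 + 170)² = 143² = 20449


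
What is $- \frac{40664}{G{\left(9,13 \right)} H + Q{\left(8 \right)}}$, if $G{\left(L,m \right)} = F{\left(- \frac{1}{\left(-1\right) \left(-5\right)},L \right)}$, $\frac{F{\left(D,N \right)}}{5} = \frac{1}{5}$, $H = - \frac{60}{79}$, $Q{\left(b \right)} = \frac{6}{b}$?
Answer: $\frac{12849824}{3} \approx 4.2833 \cdot 10^{6}$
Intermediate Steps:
$H = - \frac{60}{79}$ ($H = \left(-60\right) \frac{1}{79} = - \frac{60}{79} \approx -0.75949$)
$F{\left(D,N \right)} = 1$ ($F{\left(D,N \right)} = \frac{5}{5} = 5 \cdot \frac{1}{5} = 1$)
$G{\left(L,m \right)} = 1$
$- \frac{40664}{G{\left(9,13 \right)} H + Q{\left(8 \right)}} = - \frac{40664}{1 \left(- \frac{60}{79}\right) + \frac{6}{8}} = - \frac{40664}{- \frac{60}{79} + 6 \cdot \frac{1}{8}} = - \frac{40664}{- \frac{60}{79} + \frac{3}{4}} = - \frac{40664}{- \frac{3}{316}} = \left(-40664\right) \left(- \frac{316}{3}\right) = \frac{12849824}{3}$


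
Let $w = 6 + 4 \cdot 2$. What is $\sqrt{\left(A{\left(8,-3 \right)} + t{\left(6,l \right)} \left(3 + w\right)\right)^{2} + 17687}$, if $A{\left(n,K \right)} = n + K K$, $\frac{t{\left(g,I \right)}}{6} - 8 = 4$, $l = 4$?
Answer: $2 \sqrt{389442} \approx 1248.1$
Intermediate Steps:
$t{\left(g,I \right)} = 72$ ($t{\left(g,I \right)} = 48 + 6 \cdot 4 = 48 + 24 = 72$)
$w = 14$ ($w = 6 + 8 = 14$)
$A{\left(n,K \right)} = n + K^{2}$
$\sqrt{\left(A{\left(8,-3 \right)} + t{\left(6,l \right)} \left(3 + w\right)\right)^{2} + 17687} = \sqrt{\left(\left(8 + \left(-3\right)^{2}\right) + 72 \left(3 + 14\right)\right)^{2} + 17687} = \sqrt{\left(\left(8 + 9\right) + 72 \cdot 17\right)^{2} + 17687} = \sqrt{\left(17 + 1224\right)^{2} + 17687} = \sqrt{1241^{2} + 17687} = \sqrt{1540081 + 17687} = \sqrt{1557768} = 2 \sqrt{389442}$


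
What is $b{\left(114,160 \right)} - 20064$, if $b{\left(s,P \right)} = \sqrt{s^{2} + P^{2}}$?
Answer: $-20064 + 2 \sqrt{9649} \approx -19868.0$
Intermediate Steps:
$b{\left(s,P \right)} = \sqrt{P^{2} + s^{2}}$
$b{\left(114,160 \right)} - 20064 = \sqrt{160^{2} + 114^{2}} - 20064 = \sqrt{25600 + 12996} - 20064 = \sqrt{38596} - 20064 = 2 \sqrt{9649} - 20064 = -20064 + 2 \sqrt{9649}$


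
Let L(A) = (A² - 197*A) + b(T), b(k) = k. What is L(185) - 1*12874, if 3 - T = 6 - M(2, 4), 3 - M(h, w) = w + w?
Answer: -15102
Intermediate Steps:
M(h, w) = 3 - 2*w (M(h, w) = 3 - (w + w) = 3 - 2*w)
T = -8 (T = 3 - (6 - (3 - 2*4)) = 3 - (6 - (3 - 8)) = 3 - (6 - 1*(-5)) = 3 - (6 + 5) = 3 - 1*11 = 3 - 11 = -8)
L(A) = -8 + A² - 197*A (L(A) = (A² - 197*A) - 8 = -8 + A² - 197*A)
L(185) - 1*12874 = (-8 + 185² - 197*185) - 1*12874 = (-8 + 34225 - 36445) - 12874 = -2228 - 12874 = -15102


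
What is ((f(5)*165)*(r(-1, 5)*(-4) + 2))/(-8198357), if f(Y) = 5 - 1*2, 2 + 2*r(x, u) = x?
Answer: -3960/8198357 ≈ -0.00048302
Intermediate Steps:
r(x, u) = -1 + x/2
f(Y) = 3 (f(Y) = 5 - 2 = 3)
((f(5)*165)*(r(-1, 5)*(-4) + 2))/(-8198357) = ((3*165)*((-1 + (½)*(-1))*(-4) + 2))/(-8198357) = (495*((-1 - ½)*(-4) + 2))*(-1/8198357) = (495*(-3/2*(-4) + 2))*(-1/8198357) = (495*(6 + 2))*(-1/8198357) = (495*8)*(-1/8198357) = 3960*(-1/8198357) = -3960/8198357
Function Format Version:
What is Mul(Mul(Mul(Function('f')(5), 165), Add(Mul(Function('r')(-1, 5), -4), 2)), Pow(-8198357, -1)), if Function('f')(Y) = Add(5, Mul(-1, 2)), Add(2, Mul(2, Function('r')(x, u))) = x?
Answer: Rational(-3960, 8198357) ≈ -0.00048302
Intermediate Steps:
Function('r')(x, u) = Add(-1, Mul(Rational(1, 2), x))
Function('f')(Y) = 3 (Function('f')(Y) = Add(5, -2) = 3)
Mul(Mul(Mul(Function('f')(5), 165), Add(Mul(Function('r')(-1, 5), -4), 2)), Pow(-8198357, -1)) = Mul(Mul(Mul(3, 165), Add(Mul(Add(-1, Mul(Rational(1, 2), -1)), -4), 2)), Pow(-8198357, -1)) = Mul(Mul(495, Add(Mul(Add(-1, Rational(-1, 2)), -4), 2)), Rational(-1, 8198357)) = Mul(Mul(495, Add(Mul(Rational(-3, 2), -4), 2)), Rational(-1, 8198357)) = Mul(Mul(495, Add(6, 2)), Rational(-1, 8198357)) = Mul(Mul(495, 8), Rational(-1, 8198357)) = Mul(3960, Rational(-1, 8198357)) = Rational(-3960, 8198357)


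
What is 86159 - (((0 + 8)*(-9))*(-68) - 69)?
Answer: 81332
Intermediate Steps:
86159 - (((0 + 8)*(-9))*(-68) - 69) = 86159 - ((8*(-9))*(-68) - 69) = 86159 - (-72*(-68) - 69) = 86159 - (4896 - 69) = 86159 - 1*4827 = 86159 - 4827 = 81332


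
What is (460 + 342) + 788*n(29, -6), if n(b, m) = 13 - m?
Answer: 15774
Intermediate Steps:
(460 + 342) + 788*n(29, -6) = (460 + 342) + 788*(13 - 1*(-6)) = 802 + 788*(13 + 6) = 802 + 788*19 = 802 + 14972 = 15774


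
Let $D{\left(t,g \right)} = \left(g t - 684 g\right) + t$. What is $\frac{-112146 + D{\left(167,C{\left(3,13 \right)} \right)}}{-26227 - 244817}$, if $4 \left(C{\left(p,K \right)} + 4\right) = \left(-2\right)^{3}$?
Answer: $\frac{108877}{271044} \approx 0.40169$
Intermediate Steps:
$C{\left(p,K \right)} = -6$ ($C{\left(p,K \right)} = -4 + \frac{\left(-2\right)^{3}}{4} = -4 + \frac{1}{4} \left(-8\right) = -4 - 2 = -6$)
$D{\left(t,g \right)} = t - 684 g + g t$ ($D{\left(t,g \right)} = \left(- 684 g + g t\right) + t = t - 684 g + g t$)
$\frac{-112146 + D{\left(167,C{\left(3,13 \right)} \right)}}{-26227 - 244817} = \frac{-112146 - -3269}{-26227 - 244817} = \frac{-112146 + \left(167 + 4104 - 1002\right)}{-271044} = \left(-112146 + 3269\right) \left(- \frac{1}{271044}\right) = \left(-108877\right) \left(- \frac{1}{271044}\right) = \frac{108877}{271044}$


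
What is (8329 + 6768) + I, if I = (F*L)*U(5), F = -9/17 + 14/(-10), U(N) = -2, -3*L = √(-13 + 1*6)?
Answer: 15097 - 328*I*√7/255 ≈ 15097.0 - 3.4032*I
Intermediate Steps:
L = -I*√7/3 (L = -√(-13 + 1*6)/3 = -√(-13 + 6)/3 = -I*√7/3 ≈ -0.88192*I)
F = -164/85 (F = -9*1/17 + 14*(-⅒) = -9/17 - 7/5 = -164/85 ≈ -1.9294)
I = -328*I*√7/255 (I = -(-164)*I*√7/255*(-2) = (164*I*√7/255)*(-2) = -328*I*√7/255 ≈ -3.4032*I)
(8329 + 6768) + I = (8329 + 6768) - 328*I*√7/255 = 15097 - 328*I*√7/255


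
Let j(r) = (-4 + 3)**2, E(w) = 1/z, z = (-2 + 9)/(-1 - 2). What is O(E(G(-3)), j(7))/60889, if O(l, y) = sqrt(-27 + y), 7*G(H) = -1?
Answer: I*sqrt(26)/60889 ≈ 8.3743e-5*I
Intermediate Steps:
G(H) = -1/7 (G(H) = (1/7)*(-1) = -1/7)
z = -7/3 (z = 7/(-3) = 7*(-1/3) = -7/3 ≈ -2.3333)
E(w) = -3/7 (E(w) = 1/(-7/3) = -3/7)
j(r) = 1 (j(r) = (-1)**2 = 1)
O(E(G(-3)), j(7))/60889 = sqrt(-27 + 1)/60889 = sqrt(-26)*(1/60889) = (I*sqrt(26))*(1/60889) = I*sqrt(26)/60889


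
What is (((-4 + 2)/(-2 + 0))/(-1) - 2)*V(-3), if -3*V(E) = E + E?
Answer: -6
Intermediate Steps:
V(E) = -2*E/3 (V(E) = -(E + E)/3 = -2*E/3)
(((-4 + 2)/(-2 + 0))/(-1) - 2)*V(-3) = (((-4 + 2)/(-2 + 0))/(-1) - 2)*(-2/3*(-3)) = (-2/(-2)*(-1) - 2)*2 = (-2*(-1/2)*(-1) - 2)*2 = (1*(-1) - 2)*2 = (-1 - 2)*2 = -3*2 = -6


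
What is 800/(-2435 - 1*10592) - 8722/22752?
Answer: -65911547/148195152 ≈ -0.44476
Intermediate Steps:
800/(-2435 - 1*10592) - 8722/22752 = 800/(-2435 - 10592) - 8722*1/22752 = 800/(-13027) - 4361/11376 = 800*(-1/13027) - 4361/11376 = -800/13027 - 4361/11376 = -65911547/148195152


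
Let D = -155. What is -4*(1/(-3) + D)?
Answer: 1864/3 ≈ 621.33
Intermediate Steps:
-4*(1/(-3) + D) = -4*(1/(-3) - 155) = -4*(-1/3 - 155) = -4*(-466/3) = 1864/3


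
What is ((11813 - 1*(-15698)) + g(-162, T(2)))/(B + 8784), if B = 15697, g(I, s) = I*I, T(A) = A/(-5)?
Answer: 53755/24481 ≈ 2.1958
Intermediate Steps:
T(A) = -A/5 (T(A) = A*(-1/5) = -A/5)
g(I, s) = I**2
((11813 - 1*(-15698)) + g(-162, T(2)))/(B + 8784) = ((11813 - 1*(-15698)) + (-162)**2)/(15697 + 8784) = ((11813 + 15698) + 26244)/24481 = (27511 + 26244)*(1/24481) = 53755*(1/24481) = 53755/24481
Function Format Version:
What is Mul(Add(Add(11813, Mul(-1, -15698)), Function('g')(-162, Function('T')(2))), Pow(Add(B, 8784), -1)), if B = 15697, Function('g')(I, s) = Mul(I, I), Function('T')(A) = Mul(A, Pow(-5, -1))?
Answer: Rational(53755, 24481) ≈ 2.1958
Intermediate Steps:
Function('T')(A) = Mul(Rational(-1, 5), A) (Function('T')(A) = Mul(A, Rational(-1, 5)) = Mul(Rational(-1, 5), A))
Function('g')(I, s) = Pow(I, 2)
Mul(Add(Add(11813, Mul(-1, -15698)), Function('g')(-162, Function('T')(2))), Pow(Add(B, 8784), -1)) = Mul(Add(Add(11813, Mul(-1, -15698)), Pow(-162, 2)), Pow(Add(15697, 8784), -1)) = Mul(Add(Add(11813, 15698), 26244), Pow(24481, -1)) = Mul(Add(27511, 26244), Rational(1, 24481)) = Mul(53755, Rational(1, 24481)) = Rational(53755, 24481)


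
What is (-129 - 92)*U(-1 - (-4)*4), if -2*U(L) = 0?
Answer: 0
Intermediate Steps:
U(L) = 0 (U(L) = -1/2*0 = 0)
(-129 - 92)*U(-1 - (-4)*4) = (-129 - 92)*0 = -221*0 = 0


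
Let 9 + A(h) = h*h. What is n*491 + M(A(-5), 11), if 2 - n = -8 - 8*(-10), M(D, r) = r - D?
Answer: -34375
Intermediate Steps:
A(h) = -9 + h**2 (A(h) = -9 + h*h = -9 + h**2)
n = -70 (n = 2 - (-8 - 8*(-10)) = 2 - (-8 + 80) = 2 - 1*72 = 2 - 72 = -70)
n*491 + M(A(-5), 11) = -70*491 + (11 - (-9 + (-5)**2)) = -34370 + (11 - (-9 + 25)) = -34370 + (11 - 1*16) = -34370 + (11 - 16) = -34370 - 5 = -34375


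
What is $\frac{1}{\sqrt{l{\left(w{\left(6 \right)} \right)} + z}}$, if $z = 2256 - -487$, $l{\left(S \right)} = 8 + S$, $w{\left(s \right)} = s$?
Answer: $\frac{\sqrt{2757}}{2757} \approx 0.019045$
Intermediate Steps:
$z = 2743$ ($z = 2256 + 487 = 2743$)
$\frac{1}{\sqrt{l{\left(w{\left(6 \right)} \right)} + z}} = \frac{1}{\sqrt{\left(8 + 6\right) + 2743}} = \frac{1}{\sqrt{14 + 2743}} = \frac{1}{\sqrt{2757}} = \frac{\sqrt{2757}}{2757}$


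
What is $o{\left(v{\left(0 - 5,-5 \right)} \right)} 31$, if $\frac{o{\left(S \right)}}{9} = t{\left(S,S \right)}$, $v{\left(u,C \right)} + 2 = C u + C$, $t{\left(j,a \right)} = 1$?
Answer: $279$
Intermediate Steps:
$v{\left(u,C \right)} = -2 + C + C u$ ($v{\left(u,C \right)} = -2 + \left(C u + C\right) = -2 + \left(C + C u\right) = -2 + C + C u$)
$o{\left(S \right)} = 9$ ($o{\left(S \right)} = 9 \cdot 1 = 9$)
$o{\left(v{\left(0 - 5,-5 \right)} \right)} 31 = 9 \cdot 31 = 279$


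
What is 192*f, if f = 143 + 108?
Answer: 48192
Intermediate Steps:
f = 251
192*f = 192*251 = 48192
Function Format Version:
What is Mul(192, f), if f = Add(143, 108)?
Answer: 48192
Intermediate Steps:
f = 251
Mul(192, f) = Mul(192, 251) = 48192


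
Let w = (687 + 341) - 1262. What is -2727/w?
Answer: 303/26 ≈ 11.654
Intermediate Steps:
w = -234 (w = 1028 - 1262 = -234)
-2727/w = -2727/(-234) = -2727*(-1/234) = 303/26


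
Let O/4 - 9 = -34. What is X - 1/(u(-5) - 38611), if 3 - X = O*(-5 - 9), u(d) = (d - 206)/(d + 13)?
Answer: -431811295/309099 ≈ -1397.0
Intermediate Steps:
u(d) = (-206 + d)/(13 + d)
O = -100 (O = 36 + 4*(-34) = 36 - 136 = -100)
X = -1397 (X = 3 - (-100)*(-5 - 9) = 3 - (-100)*(-14) = 3 - 1*1400 = 3 - 1400 = -1397)
X - 1/(u(-5) - 38611) = -1397 - 1/((-206 - 5)/(13 - 5) - 38611) = -1397 - 1/(-211/8 - 38611) = -1397 - 1/(-309099/8) = -1397 - 1*(-8/309099) = -1397 + 8/309099 = -431811295/309099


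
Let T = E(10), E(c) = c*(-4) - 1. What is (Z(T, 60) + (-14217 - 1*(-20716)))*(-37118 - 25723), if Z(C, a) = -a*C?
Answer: -562992519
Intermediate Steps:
E(c) = -1 - 4*c (E(c) = -4*c - 1 = -1 - 4*c)
T = -41 (T = -1 - 4*10 = -1 - 40 = -41)
Z(C, a) = -C*a
(Z(T, 60) + (-14217 - 1*(-20716)))*(-37118 - 25723) = (-1*(-41)*60 + (-14217 - 1*(-20716)))*(-37118 - 25723) = (2460 + (-14217 + 20716))*(-62841) = (2460 + 6499)*(-62841) = 8959*(-62841) = -562992519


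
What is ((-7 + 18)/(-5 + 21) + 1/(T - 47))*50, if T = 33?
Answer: 1725/56 ≈ 30.804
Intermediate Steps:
((-7 + 18)/(-5 + 21) + 1/(T - 47))*50 = ((-7 + 18)/(-5 + 21) + 1/(33 - 47))*50 = (11/16 + 1/(-14))*50 = (11*(1/16) - 1/14)*50 = (11/16 - 1/14)*50 = (69/112)*50 = 1725/56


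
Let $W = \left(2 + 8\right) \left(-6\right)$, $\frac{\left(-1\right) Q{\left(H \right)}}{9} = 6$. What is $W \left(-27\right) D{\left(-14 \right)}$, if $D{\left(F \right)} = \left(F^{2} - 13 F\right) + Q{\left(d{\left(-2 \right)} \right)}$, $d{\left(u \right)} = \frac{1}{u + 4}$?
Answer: $524880$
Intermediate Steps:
$d{\left(u \right)} = \frac{1}{4 + u}$
$Q{\left(H \right)} = -54$ ($Q{\left(H \right)} = \left(-9\right) 6 = -54$)
$D{\left(F \right)} = -54 + F^{2} - 13 F$ ($D{\left(F \right)} = \left(F^{2} - 13 F\right) - 54 = -54 + F^{2} - 13 F$)
$W = -60$ ($W = 10 \left(-6\right) = -60$)
$W \left(-27\right) D{\left(-14 \right)} = \left(-60\right) \left(-27\right) \left(-54 + \left(-14\right)^{2} - -182\right) = 1620 \left(-54 + 196 + 182\right) = 1620 \cdot 324 = 524880$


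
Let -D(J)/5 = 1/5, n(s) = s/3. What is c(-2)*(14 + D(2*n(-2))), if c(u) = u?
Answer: -26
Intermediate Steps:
n(s) = s/3 (n(s) = s*(1/3) = s/3)
D(J) = -1 (D(J) = -5/5 = -5*1/5 = -1)
c(-2)*(14 + D(2*n(-2))) = -2*(14 - 1) = -2*13 = -26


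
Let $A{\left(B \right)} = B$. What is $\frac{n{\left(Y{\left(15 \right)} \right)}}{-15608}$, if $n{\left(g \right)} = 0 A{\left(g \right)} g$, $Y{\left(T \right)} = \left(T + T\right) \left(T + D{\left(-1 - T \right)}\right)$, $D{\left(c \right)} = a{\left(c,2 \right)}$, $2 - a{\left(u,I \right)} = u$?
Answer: $0$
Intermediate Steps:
$a{\left(u,I \right)} = 2 - u$
$D{\left(c \right)} = 2 - c$
$Y{\left(T \right)} = 2 T \left(3 + 2 T\right)$ ($Y{\left(T \right)} = \left(T + T\right) \left(T - \left(-3 - T\right)\right) = 2 T \left(T + \left(2 + \left(1 + T\right)\right)\right) = 2 T \left(T + \left(3 + T\right)\right) = 2 T \left(3 + 2 T\right)$)
$n{\left(g \right)} = 0$ ($n{\left(g \right)} = 0 g g = 0 g = 0$)
$\frac{n{\left(Y{\left(15 \right)} \right)}}{-15608} = \frac{0}{-15608} = 0 \left(- \frac{1}{15608}\right) = 0$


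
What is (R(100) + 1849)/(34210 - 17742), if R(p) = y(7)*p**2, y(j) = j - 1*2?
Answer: 51849/16468 ≈ 3.1485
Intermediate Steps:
y(j) = -2 + j (y(j) = j - 2 = -2 + j)
R(p) = 5*p**2 (R(p) = (-2 + 7)*p**2 = 5*p**2)
(R(100) + 1849)/(34210 - 17742) = (5*100**2 + 1849)/(34210 - 17742) = (5*10000 + 1849)/16468 = (50000 + 1849)*(1/16468) = 51849*(1/16468) = 51849/16468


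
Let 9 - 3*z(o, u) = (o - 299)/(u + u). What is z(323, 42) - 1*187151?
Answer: -3930110/21 ≈ -1.8715e+5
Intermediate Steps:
z(o, u) = 3 - (-299 + o)/(6*u) (z(o, u) = 3 - (o - 299)/(3*(u + u)) = 3 - (-299 + o)/(3*(2*u)) = 3 - (-299 + o)*1/(2*u)/3 = 3 - (-299 + o)/(6*u))
z(323, 42) - 1*187151 = (⅙)*(299 - 1*323 + 18*42)/42 - 1*187151 = (⅙)*(1/42)*(299 - 323 + 756) - 187151 = (⅙)*(1/42)*732 - 187151 = 61/21 - 187151 = -3930110/21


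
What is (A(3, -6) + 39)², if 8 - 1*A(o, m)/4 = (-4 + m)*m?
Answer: 28561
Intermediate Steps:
A(o, m) = 32 - 4*m*(-4 + m) (A(o, m) = 32 - 4*(-4 + m)*m = 32 - 4*m*(-4 + m))
(A(3, -6) + 39)² = ((32 - 4*(-6)² + 16*(-6)) + 39)² = ((32 - 4*36 - 96) + 39)² = ((32 - 144 - 96) + 39)² = (-208 + 39)² = (-169)² = 28561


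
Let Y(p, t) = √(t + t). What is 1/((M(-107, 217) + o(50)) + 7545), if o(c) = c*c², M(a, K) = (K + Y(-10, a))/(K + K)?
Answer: 24965740198/3309096517414223 - 434*I*√214/3309096517414223 ≈ 7.5446e-6 - 1.9186e-12*I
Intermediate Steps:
Y(p, t) = √2*√t (Y(p, t) = √(2*t) = √2*√t)
M(a, K) = (K + √2*√a)/(2*K) (M(a, K) = (K + √2*√a)/(K + K) = (K + √2*√a)/((2*K)) = (K + √2*√a)*(1/(2*K)) = (K + √2*√a)/(2*K))
o(c) = c³
1/((M(-107, 217) + o(50)) + 7545) = 1/(((½)*(217 + √2*√(-107))/217 + 50³) + 7545) = 1/(((½)*(1/217)*(217 + √2*(I*√107)) + 125000) + 7545) = 1/(((½)*(1/217)*(217 + I*√214) + 125000) + 7545) = 1/(((½ + I*√214/434) + 125000) + 7545) = 1/((250001/2 + I*√214/434) + 7545) = 1/(265091/2 + I*√214/434)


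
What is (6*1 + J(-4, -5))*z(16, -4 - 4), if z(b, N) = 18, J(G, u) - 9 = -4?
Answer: 198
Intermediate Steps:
J(G, u) = 5 (J(G, u) = 9 - 4 = 5)
(6*1 + J(-4, -5))*z(16, -4 - 4) = (6*1 + 5)*18 = (6 + 5)*18 = 11*18 = 198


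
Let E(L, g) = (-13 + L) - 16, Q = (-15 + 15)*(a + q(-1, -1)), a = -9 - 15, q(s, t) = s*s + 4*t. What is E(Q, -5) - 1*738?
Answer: -767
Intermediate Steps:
q(s, t) = s² + 4*t
a = -24
Q = 0 (Q = (-15 + 15)*(-24 + ((-1)² + 4*(-1))) = 0*(-24 + (1 - 4)) = 0*(-24 - 3) = 0*(-27) = 0)
E(L, g) = -29 + L
E(Q, -5) - 1*738 = (-29 + 0) - 1*738 = -29 - 738 = -767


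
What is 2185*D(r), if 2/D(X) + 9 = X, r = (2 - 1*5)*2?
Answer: -874/3 ≈ -291.33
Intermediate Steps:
r = -6 (r = (2 - 5)*2 = -3*2 = -6)
D(X) = 2/(-9 + X)
2185*D(r) = 2185*(2/(-9 - 6)) = 2185*(2/(-15)) = 2185*(2*(-1/15)) = 2185*(-2/15) = -874/3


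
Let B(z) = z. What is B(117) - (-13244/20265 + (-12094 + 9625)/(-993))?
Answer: 110358332/958245 ≈ 115.17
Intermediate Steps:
B(117) - (-13244/20265 + (-12094 + 9625)/(-993)) = 117 - (-13244/20265 + (-12094 + 9625)/(-993)) = 117 - (-13244*1/20265 - 2469*(-1/993)) = 117 - (-1892/2895 + 823/331) = 117 - 1*1756333/958245 = 117 - 1756333/958245 = 110358332/958245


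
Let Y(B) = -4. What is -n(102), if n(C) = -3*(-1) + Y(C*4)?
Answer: 1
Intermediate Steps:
n(C) = -1 (n(C) = -3*(-1) - 4 = 3 - 4 = -1)
-n(102) = -1*(-1) = 1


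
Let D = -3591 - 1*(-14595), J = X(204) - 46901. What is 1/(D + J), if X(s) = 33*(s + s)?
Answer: -1/22433 ≈ -4.4577e-5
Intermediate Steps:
X(s) = 66*s (X(s) = 33*(2*s) = 66*s)
J = -33437 (J = 66*204 - 46901 = 13464 - 46901 = -33437)
D = 11004 (D = -3591 + 14595 = 11004)
1/(D + J) = 1/(11004 - 33437) = 1/(-22433) = -1/22433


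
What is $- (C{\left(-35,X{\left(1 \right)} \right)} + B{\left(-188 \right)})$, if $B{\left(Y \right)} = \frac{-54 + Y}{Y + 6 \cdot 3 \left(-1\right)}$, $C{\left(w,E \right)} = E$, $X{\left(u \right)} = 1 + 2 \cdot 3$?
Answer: $- \frac{842}{103} \approx -8.1748$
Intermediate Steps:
$X{\left(u \right)} = 7$ ($X{\left(u \right)} = 1 + 6 = 7$)
$B{\left(Y \right)} = \frac{-54 + Y}{-18 + Y}$ ($B{\left(Y \right)} = \frac{-54 + Y}{Y + 18 \left(-1\right)} = \frac{-54 + Y}{Y - 18} = \frac{-54 + Y}{-18 + Y}$)
$- (C{\left(-35,X{\left(1 \right)} \right)} + B{\left(-188 \right)}) = - (7 + \frac{-54 - 188}{-18 - 188}) = - (7 + \frac{1}{-206} \left(-242\right)) = - (7 - - \frac{121}{103}) = - (7 + \frac{121}{103}) = \left(-1\right) \frac{842}{103} = - \frac{842}{103}$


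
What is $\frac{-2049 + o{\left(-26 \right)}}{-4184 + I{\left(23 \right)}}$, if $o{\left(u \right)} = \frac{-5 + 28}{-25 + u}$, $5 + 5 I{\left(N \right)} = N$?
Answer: $\frac{261305}{533001} \approx 0.49025$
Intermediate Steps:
$I{\left(N \right)} = -1 + \frac{N}{5}$
$o{\left(u \right)} = \frac{23}{-25 + u}$
$\frac{-2049 + o{\left(-26 \right)}}{-4184 + I{\left(23 \right)}} = \frac{-2049 + \frac{23}{-25 - 26}}{-4184 + \left(-1 + \frac{1}{5} \cdot 23\right)} = \frac{-2049 + \frac{23}{-51}}{-4184 + \left(-1 + \frac{23}{5}\right)} = \frac{-2049 + 23 \left(- \frac{1}{51}\right)}{-4184 + \frac{18}{5}} = \frac{-2049 - \frac{23}{51}}{- \frac{20902}{5}} = \left(- \frac{104522}{51}\right) \left(- \frac{5}{20902}\right) = \frac{261305}{533001}$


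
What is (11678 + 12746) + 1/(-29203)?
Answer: 713254071/29203 ≈ 24424.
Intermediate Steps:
(11678 + 12746) + 1/(-29203) = 24424 - 1/29203 = 713254071/29203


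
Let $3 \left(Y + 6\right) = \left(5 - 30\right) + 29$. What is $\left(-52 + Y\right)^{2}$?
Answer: $\frac{28900}{9} \approx 3211.1$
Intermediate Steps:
$Y = - \frac{14}{3}$ ($Y = -6 + \frac{\left(5 - 30\right) + 29}{3} = -6 + \frac{-25 + 29}{3} = -6 + \frac{1}{3} \cdot 4 = -6 + \frac{4}{3} = - \frac{14}{3} \approx -4.6667$)
$\left(-52 + Y\right)^{2} = \left(-52 - \frac{14}{3}\right)^{2} = \left(- \frac{170}{3}\right)^{2} = \frac{28900}{9}$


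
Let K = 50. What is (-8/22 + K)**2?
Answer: 298116/121 ≈ 2463.8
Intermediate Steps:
(-8/22 + K)**2 = (-8/22 + 50)**2 = (-8*1/22 + 50)**2 = (-4/11 + 50)**2 = (546/11)**2 = 298116/121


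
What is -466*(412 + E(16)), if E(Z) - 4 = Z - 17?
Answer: -193390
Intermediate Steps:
E(Z) = -13 + Z (E(Z) = 4 + (Z - 17) = 4 + (-17 + Z) = -13 + Z)
-466*(412 + E(16)) = -466*(412 + (-13 + 16)) = -466*(412 + 3) = -466*415 = -193390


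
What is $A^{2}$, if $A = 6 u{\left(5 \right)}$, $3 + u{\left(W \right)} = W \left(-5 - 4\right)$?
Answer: $82944$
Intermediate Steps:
$u{\left(W \right)} = -3 - 9 W$ ($u{\left(W \right)} = -3 + W \left(-5 - 4\right) = -3 + W \left(-9\right) = -3 - 9 W$)
$A = -288$ ($A = 6 \left(-3 - 45\right) = 6 \left(-48\right) = -288$)
$A^{2} = \left(-288\right)^{2} = 82944$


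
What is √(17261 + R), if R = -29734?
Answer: I*√12473 ≈ 111.68*I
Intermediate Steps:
√(17261 + R) = √(17261 - 29734) = √(-12473) = I*√12473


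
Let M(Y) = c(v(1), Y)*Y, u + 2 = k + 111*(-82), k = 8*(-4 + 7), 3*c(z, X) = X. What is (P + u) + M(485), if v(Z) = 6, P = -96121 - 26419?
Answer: -159635/3 ≈ -53212.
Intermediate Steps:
P = -122540
c(z, X) = X/3
k = 24 (k = 8*3 = 24)
u = -9080 (u = -2 + (24 + 111*(-82)) = -2 + (24 - 9102) = -2 - 9078 = -9080)
M(Y) = Y²/3 (M(Y) = (Y/3)*Y = Y²/3)
(P + u) + M(485) = (-122540 - 9080) + (⅓)*485² = -131620 + (⅓)*235225 = -131620 + 235225/3 = -159635/3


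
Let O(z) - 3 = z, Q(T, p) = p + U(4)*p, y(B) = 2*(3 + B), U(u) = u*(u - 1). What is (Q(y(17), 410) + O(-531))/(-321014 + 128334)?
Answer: -2401/96340 ≈ -0.024922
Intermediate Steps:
U(u) = u*(-1 + u)
y(B) = 6 + 2*B
Q(T, p) = 13*p (Q(T, p) = p + (4*(-1 + 4))*p = p + (4*3)*p = p + 12*p = 13*p)
O(z) = 3 + z
(Q(y(17), 410) + O(-531))/(-321014 + 128334) = (13*410 + (3 - 531))/(-321014 + 128334) = (5330 - 528)/(-192680) = 4802*(-1/192680) = -2401/96340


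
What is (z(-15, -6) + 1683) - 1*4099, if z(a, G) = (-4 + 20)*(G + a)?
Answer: -2752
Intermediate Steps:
z(a, G) = 16*G + 16*a (z(a, G) = 16*(G + a) = 16*G + 16*a)
(z(-15, -6) + 1683) - 1*4099 = ((16*(-6) + 16*(-15)) + 1683) - 1*4099 = ((-96 - 240) + 1683) - 4099 = (-336 + 1683) - 4099 = 1347 - 4099 = -2752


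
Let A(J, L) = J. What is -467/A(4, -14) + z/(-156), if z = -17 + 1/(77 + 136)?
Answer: -3875749/33228 ≈ -116.64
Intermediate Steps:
z = -3620/213 (z = -17 + 1/213 = -3620/213 ≈ -16.995)
-467/A(4, -14) + z/(-156) = -467/4 - 3620/213/(-156) = -467*¼ - 3620/213*(-1/156) = -467/4 + 905/8307 = -3875749/33228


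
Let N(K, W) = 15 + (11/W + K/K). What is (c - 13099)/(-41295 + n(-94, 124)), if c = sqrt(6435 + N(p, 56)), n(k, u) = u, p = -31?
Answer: 13099/41171 - sqrt(5057738)/1152788 ≈ 0.31621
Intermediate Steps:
N(K, W) = 16 + 11/W (N(K, W) = 15 + (11/W + 1) = 15 + (1 + 11/W) = 16 + 11/W)
c = sqrt(5057738)/28 (c = sqrt(6435 + (16 + 11/56)) = sqrt(6435 + 907/56) = sqrt(361267/56) = sqrt(5057738)/28 ≈ 80.319)
(c - 13099)/(-41295 + n(-94, 124)) = (sqrt(5057738)/28 - 13099)/(-41295 + 124) = (-13099 + sqrt(5057738)/28)/(-41171) = (-13099 + sqrt(5057738)/28)*(-1/41171) = 13099/41171 - sqrt(5057738)/1152788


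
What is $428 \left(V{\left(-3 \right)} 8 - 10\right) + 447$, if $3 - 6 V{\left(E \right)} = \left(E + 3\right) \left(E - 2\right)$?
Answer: $-2121$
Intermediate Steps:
$V{\left(E \right)} = \frac{1}{2} - \frac{\left(-2 + E\right) \left(3 + E\right)}{6}$ ($V{\left(E \right)} = \frac{1}{2} - \frac{\left(E + 3\right) \left(E - 2\right)}{6} = \frac{1}{2} - \frac{\left(3 + E\right) \left(-2 + E\right)}{6} = \frac{1}{2} - \frac{\left(-2 + E\right) \left(3 + E\right)}{6}$)
$428 \left(V{\left(-3 \right)} 8 - 10\right) + 447 = 428 \left(\left(\frac{3}{2} - - \frac{1}{2} - \frac{\left(-3\right)^{2}}{6}\right) 8 - 10\right) + 447 = 428 \left(\left(\frac{3}{2} + \frac{1}{2} - \frac{3}{2}\right) 8 - 10\right) + 447 = 428 \left(\frac{1}{2} \cdot 8 - 10\right) + 447 = 428 \left(4 - 10\right) + 447 = 428 \left(-6\right) + 447 = -2568 + 447 = -2121$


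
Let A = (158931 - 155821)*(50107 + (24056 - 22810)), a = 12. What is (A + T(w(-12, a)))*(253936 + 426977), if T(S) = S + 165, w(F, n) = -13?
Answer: 108747241147566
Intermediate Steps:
A = 159707830 (A = 3110*(50107 + 1246) = 3110*51353 = 159707830)
T(S) = 165 + S
(A + T(w(-12, a)))*(253936 + 426977) = (159707830 + (165 - 13))*(253936 + 426977) = (159707830 + 152)*680913 = 159707982*680913 = 108747241147566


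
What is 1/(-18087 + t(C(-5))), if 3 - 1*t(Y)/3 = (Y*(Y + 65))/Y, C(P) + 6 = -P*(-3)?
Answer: -1/18210 ≈ -5.4915e-5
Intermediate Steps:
C(P) = -6 + 3*P (C(P) = -6 - P*(-3) = -6 - (-3)*P = -6 + 3*P)
t(Y) = -186 - 3*Y (t(Y) = 9 - 3*Y*(Y + 65)/Y = 9 - 3*Y*(65 + Y)/Y = 9 - 3*(65 + Y) = 9 + (-195 - 3*Y) = -186 - 3*Y)
1/(-18087 + t(C(-5))) = 1/(-18087 + (-186 - 3*(-6 + 3*(-5)))) = 1/(-18087 + (-186 - 3*(-6 - 15))) = 1/(-18087 + (-186 - 3*(-21))) = 1/(-18087 + (-186 + 63)) = 1/(-18087 - 123) = 1/(-18210) = -1/18210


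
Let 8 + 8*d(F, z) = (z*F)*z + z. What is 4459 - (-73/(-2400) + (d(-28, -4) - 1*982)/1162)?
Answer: 888404941/199200 ≈ 4459.9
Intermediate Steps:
d(F, z) = -1 + z/8 + F*z²/8 (d(F, z) = -1 + ((z*F)*z + z)/8 = -1 + ((F*z)*z + z)/8 = -1 + (F*z² + z)/8 = -1 + (z + F*z²)/8 = -1 + (z/8 + F*z²/8) = -1 + z/8 + F*z²/8)
4459 - (-73/(-2400) + (d(-28, -4) - 1*982)/1162) = 4459 - (-73/(-2400) + ((-1 + (⅛)*(-4) + (⅛)*(-28)*(-4)²) - 1*982)/1162) = 4459 - (-73*(-1/2400) + ((-1 - ½ + (⅛)*(-28)*16) - 982)*(1/1162)) = 4459 - (73/2400 + ((-1 - ½ - 56) - 982)*(1/1162)) = 4459 - (73/2400 + (-115/2 - 982)*(1/1162)) = 4459 - (73/2400 - 2079/2*1/1162) = 4459 - (73/2400 - 297/332) = 4459 - 1*(-172141/199200) = 4459 + 172141/199200 = 888404941/199200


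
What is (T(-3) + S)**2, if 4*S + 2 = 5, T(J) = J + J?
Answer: 441/16 ≈ 27.563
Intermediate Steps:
T(J) = 2*J
S = 3/4 (S = -1/2 + (1/4)*5 = -1/2 + 5/4 = 3/4 ≈ 0.75000)
(T(-3) + S)**2 = (2*(-3) + 3/4)**2 = (-6 + 3/4)**2 = (-21/4)**2 = 441/16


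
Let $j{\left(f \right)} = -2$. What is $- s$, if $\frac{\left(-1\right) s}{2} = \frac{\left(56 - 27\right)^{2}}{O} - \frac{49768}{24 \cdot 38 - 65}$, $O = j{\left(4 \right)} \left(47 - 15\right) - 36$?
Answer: $- \frac{5689127}{42350} \approx -134.34$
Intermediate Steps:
$O = -100$ ($O = - 2 \left(47 - 15\right) - 36 = \left(-2\right) 32 - 36 = -64 - 36 = -100$)
$s = \frac{5689127}{42350}$ ($s = - 2 \left(\frac{\left(56 - 27\right)^{2}}{-100} - \frac{49768}{24 \cdot 38 - 65}\right) = - 2 \left(29^{2} \left(- \frac{1}{100}\right) - \frac{49768}{912 - 65}\right) = - 2 \left(841 \left(- \frac{1}{100}\right) - \frac{49768}{847}\right) = - 2 \left(- \frac{841}{100} - \frac{49768}{847}\right) = \left(-2\right) \left(- \frac{5689127}{84700}\right) = \frac{5689127}{42350} \approx 134.34$)
$- s = \left(-1\right) \frac{5689127}{42350} = - \frac{5689127}{42350}$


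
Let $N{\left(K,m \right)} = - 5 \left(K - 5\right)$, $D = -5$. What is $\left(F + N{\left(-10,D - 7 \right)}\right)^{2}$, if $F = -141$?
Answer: $4356$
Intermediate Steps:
$N{\left(K,m \right)} = 25 - 5 K$ ($N{\left(K,m \right)} = - 5 \left(-5 + K\right) = 25 - 5 K$)
$\left(F + N{\left(-10,D - 7 \right)}\right)^{2} = \left(-141 + \left(25 - -50\right)\right)^{2} = \left(-141 + \left(25 + 50\right)\right)^{2} = \left(-141 + 75\right)^{2} = \left(-66\right)^{2} = 4356$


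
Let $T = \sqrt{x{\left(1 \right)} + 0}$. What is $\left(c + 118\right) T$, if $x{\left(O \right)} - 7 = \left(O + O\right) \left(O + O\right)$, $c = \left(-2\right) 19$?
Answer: $80 \sqrt{11} \approx 265.33$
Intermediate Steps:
$c = -38$
$x{\left(O \right)} = 7 + 4 O^{2}$ ($x{\left(O \right)} = 7 + \left(O + O\right) \left(O + O\right) = 7 + 2 O 2 O = 7 + 4 O^{2}$)
$T = \sqrt{11}$ ($T = \sqrt{\left(7 + 4 \cdot 1^{2}\right) + 0} = \sqrt{\left(7 + 4 \cdot 1\right) + 0} = \sqrt{\left(7 + 4\right) + 0} = \sqrt{11 + 0} = \sqrt{11} \approx 3.3166$)
$\left(c + 118\right) T = \left(-38 + 118\right) \sqrt{11} = 80 \sqrt{11}$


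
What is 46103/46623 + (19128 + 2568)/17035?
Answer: 1796897213/794222805 ≈ 2.2625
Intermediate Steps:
46103/46623 + (19128 + 2568)/17035 = 46103*(1/46623) + 21696*(1/17035) = 46103/46623 + 21696/17035 = 1796897213/794222805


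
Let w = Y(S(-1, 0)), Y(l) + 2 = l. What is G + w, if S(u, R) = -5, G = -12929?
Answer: -12936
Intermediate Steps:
Y(l) = -2 + l
w = -7 (w = -2 - 5 = -7)
G + w = -12929 - 7 = -12936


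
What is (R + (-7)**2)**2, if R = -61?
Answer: 144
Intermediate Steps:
(R + (-7)**2)**2 = (-61 + (-7)**2)**2 = (-61 + 49)**2 = (-12)**2 = 144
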